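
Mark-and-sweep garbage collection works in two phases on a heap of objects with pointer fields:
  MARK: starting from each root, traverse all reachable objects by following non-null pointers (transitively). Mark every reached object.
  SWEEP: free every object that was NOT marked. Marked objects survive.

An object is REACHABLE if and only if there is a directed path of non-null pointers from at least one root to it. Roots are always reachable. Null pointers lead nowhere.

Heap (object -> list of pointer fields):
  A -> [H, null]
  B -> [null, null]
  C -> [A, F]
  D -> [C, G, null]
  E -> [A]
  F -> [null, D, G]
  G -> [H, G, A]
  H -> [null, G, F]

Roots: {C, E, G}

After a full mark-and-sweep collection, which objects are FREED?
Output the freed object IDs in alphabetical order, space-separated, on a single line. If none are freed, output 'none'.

Roots: C E G
Mark C: refs=A F, marked=C
Mark E: refs=A, marked=C E
Mark G: refs=H G A, marked=C E G
Mark A: refs=H null, marked=A C E G
Mark F: refs=null D G, marked=A C E F G
Mark H: refs=null G F, marked=A C E F G H
Mark D: refs=C G null, marked=A C D E F G H
Unmarked (collected): B

Answer: B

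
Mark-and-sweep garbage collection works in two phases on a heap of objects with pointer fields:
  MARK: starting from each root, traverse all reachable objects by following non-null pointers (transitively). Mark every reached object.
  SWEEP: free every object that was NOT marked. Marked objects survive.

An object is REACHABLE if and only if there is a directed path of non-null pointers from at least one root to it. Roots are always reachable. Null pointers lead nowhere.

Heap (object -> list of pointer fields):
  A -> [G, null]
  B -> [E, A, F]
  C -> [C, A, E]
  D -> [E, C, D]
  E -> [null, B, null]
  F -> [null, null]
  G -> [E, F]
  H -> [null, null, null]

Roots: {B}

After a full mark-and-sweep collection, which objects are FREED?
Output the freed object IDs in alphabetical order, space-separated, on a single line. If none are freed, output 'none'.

Roots: B
Mark B: refs=E A F, marked=B
Mark E: refs=null B null, marked=B E
Mark A: refs=G null, marked=A B E
Mark F: refs=null null, marked=A B E F
Mark G: refs=E F, marked=A B E F G
Unmarked (collected): C D H

Answer: C D H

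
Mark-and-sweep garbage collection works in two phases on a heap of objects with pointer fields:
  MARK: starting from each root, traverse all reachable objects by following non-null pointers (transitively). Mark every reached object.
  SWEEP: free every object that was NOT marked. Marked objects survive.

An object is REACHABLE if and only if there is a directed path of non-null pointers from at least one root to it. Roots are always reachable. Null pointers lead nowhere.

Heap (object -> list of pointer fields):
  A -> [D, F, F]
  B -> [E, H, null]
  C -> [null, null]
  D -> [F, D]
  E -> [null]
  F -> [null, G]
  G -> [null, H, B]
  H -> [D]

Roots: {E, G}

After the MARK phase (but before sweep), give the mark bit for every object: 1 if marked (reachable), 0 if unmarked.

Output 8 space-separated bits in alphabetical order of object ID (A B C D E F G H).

Roots: E G
Mark E: refs=null, marked=E
Mark G: refs=null H B, marked=E G
Mark H: refs=D, marked=E G H
Mark B: refs=E H null, marked=B E G H
Mark D: refs=F D, marked=B D E G H
Mark F: refs=null G, marked=B D E F G H
Unmarked (collected): A C

Answer: 0 1 0 1 1 1 1 1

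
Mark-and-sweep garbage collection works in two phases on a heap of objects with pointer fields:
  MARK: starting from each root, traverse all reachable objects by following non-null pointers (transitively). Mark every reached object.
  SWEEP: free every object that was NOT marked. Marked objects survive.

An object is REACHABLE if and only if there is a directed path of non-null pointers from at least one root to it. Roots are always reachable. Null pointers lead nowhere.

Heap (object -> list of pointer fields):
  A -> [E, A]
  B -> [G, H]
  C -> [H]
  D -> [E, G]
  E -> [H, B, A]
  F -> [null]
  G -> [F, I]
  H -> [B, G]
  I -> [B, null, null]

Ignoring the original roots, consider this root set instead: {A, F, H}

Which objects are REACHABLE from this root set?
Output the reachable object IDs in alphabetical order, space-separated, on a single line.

Answer: A B E F G H I

Derivation:
Roots: A F H
Mark A: refs=E A, marked=A
Mark F: refs=null, marked=A F
Mark H: refs=B G, marked=A F H
Mark E: refs=H B A, marked=A E F H
Mark B: refs=G H, marked=A B E F H
Mark G: refs=F I, marked=A B E F G H
Mark I: refs=B null null, marked=A B E F G H I
Unmarked (collected): C D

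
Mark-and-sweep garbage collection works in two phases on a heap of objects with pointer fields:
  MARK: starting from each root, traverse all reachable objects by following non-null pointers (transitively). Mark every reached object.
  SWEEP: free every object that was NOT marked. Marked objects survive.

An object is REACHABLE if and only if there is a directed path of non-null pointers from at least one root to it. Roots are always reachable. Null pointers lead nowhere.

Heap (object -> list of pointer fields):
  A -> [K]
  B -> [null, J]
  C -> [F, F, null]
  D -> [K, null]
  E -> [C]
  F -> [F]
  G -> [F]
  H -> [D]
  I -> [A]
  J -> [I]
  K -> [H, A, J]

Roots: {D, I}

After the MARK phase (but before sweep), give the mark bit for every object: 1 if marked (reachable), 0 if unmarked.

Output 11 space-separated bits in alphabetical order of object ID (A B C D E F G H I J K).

Answer: 1 0 0 1 0 0 0 1 1 1 1

Derivation:
Roots: D I
Mark D: refs=K null, marked=D
Mark I: refs=A, marked=D I
Mark K: refs=H A J, marked=D I K
Mark A: refs=K, marked=A D I K
Mark H: refs=D, marked=A D H I K
Mark J: refs=I, marked=A D H I J K
Unmarked (collected): B C E F G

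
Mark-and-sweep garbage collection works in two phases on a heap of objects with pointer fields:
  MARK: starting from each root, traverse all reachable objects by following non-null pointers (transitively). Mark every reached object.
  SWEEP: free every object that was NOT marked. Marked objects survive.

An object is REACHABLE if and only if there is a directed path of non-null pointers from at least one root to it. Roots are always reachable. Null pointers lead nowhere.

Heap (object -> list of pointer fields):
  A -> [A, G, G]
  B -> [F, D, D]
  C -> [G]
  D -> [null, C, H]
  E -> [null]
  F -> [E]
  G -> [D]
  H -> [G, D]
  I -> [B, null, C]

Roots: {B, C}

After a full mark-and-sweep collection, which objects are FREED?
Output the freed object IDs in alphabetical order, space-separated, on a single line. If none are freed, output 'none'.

Answer: A I

Derivation:
Roots: B C
Mark B: refs=F D D, marked=B
Mark C: refs=G, marked=B C
Mark F: refs=E, marked=B C F
Mark D: refs=null C H, marked=B C D F
Mark G: refs=D, marked=B C D F G
Mark E: refs=null, marked=B C D E F G
Mark H: refs=G D, marked=B C D E F G H
Unmarked (collected): A I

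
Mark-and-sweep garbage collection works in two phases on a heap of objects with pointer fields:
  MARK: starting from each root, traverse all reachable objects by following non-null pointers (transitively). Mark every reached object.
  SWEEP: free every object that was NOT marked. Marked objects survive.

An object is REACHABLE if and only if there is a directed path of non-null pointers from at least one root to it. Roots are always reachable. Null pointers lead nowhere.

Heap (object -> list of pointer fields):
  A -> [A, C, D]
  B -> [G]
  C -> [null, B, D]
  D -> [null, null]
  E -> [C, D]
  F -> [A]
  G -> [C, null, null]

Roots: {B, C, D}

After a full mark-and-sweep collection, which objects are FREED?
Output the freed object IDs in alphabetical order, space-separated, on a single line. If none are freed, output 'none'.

Roots: B C D
Mark B: refs=G, marked=B
Mark C: refs=null B D, marked=B C
Mark D: refs=null null, marked=B C D
Mark G: refs=C null null, marked=B C D G
Unmarked (collected): A E F

Answer: A E F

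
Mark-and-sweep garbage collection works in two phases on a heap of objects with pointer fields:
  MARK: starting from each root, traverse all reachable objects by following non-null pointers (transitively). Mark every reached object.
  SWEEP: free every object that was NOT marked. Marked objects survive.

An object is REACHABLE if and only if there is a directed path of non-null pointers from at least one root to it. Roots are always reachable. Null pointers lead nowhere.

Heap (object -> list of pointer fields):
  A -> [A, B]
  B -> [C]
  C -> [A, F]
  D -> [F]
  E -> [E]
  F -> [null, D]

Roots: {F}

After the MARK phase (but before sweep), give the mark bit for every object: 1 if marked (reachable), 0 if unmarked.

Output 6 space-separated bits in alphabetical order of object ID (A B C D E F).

Answer: 0 0 0 1 0 1

Derivation:
Roots: F
Mark F: refs=null D, marked=F
Mark D: refs=F, marked=D F
Unmarked (collected): A B C E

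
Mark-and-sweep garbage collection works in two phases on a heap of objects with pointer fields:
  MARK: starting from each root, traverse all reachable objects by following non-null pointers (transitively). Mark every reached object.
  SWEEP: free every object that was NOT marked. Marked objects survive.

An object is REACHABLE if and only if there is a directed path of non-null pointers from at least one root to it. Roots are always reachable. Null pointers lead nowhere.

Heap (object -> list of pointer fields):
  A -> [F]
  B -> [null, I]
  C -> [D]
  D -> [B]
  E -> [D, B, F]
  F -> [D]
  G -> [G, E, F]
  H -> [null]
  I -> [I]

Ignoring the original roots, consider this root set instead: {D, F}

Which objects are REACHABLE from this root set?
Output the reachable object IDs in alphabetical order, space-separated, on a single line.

Roots: D F
Mark D: refs=B, marked=D
Mark F: refs=D, marked=D F
Mark B: refs=null I, marked=B D F
Mark I: refs=I, marked=B D F I
Unmarked (collected): A C E G H

Answer: B D F I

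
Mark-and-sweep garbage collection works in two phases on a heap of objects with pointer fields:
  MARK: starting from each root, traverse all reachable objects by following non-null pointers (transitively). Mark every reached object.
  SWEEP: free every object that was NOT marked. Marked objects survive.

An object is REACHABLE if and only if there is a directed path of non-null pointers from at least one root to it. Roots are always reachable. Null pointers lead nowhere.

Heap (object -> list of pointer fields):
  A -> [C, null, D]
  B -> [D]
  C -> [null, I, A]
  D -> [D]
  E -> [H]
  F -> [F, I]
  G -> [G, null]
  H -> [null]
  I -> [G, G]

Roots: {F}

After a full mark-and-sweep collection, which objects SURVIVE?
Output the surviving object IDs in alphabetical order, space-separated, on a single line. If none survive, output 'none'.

Answer: F G I

Derivation:
Roots: F
Mark F: refs=F I, marked=F
Mark I: refs=G G, marked=F I
Mark G: refs=G null, marked=F G I
Unmarked (collected): A B C D E H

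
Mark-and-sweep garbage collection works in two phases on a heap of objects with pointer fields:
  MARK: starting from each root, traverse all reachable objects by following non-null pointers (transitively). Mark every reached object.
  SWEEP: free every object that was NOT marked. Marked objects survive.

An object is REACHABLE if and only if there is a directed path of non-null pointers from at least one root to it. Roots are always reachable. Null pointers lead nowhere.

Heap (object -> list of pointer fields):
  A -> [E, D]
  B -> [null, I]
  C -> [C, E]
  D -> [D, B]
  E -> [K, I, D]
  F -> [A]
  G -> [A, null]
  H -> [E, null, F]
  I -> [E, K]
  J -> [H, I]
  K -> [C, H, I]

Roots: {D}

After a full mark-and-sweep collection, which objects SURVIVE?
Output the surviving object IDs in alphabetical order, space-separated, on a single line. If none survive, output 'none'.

Answer: A B C D E F H I K

Derivation:
Roots: D
Mark D: refs=D B, marked=D
Mark B: refs=null I, marked=B D
Mark I: refs=E K, marked=B D I
Mark E: refs=K I D, marked=B D E I
Mark K: refs=C H I, marked=B D E I K
Mark C: refs=C E, marked=B C D E I K
Mark H: refs=E null F, marked=B C D E H I K
Mark F: refs=A, marked=B C D E F H I K
Mark A: refs=E D, marked=A B C D E F H I K
Unmarked (collected): G J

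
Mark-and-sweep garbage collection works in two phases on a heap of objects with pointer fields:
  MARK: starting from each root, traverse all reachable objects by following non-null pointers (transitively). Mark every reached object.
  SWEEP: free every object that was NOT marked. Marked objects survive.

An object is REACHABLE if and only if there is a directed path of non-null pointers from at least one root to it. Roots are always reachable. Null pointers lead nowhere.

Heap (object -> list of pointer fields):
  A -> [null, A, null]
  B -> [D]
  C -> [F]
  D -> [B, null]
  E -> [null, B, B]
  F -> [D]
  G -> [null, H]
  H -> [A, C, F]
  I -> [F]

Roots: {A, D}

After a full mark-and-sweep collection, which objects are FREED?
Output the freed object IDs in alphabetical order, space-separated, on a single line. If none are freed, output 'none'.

Roots: A D
Mark A: refs=null A null, marked=A
Mark D: refs=B null, marked=A D
Mark B: refs=D, marked=A B D
Unmarked (collected): C E F G H I

Answer: C E F G H I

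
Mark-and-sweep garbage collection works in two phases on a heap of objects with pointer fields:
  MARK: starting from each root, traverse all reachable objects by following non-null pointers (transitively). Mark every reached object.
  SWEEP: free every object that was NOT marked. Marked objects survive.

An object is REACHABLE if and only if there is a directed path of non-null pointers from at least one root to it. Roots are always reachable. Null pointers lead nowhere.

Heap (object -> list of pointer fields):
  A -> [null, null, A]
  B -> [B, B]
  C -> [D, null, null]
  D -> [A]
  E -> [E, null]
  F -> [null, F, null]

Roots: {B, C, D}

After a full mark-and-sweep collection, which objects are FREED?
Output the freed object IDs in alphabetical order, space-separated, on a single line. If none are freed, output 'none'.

Roots: B C D
Mark B: refs=B B, marked=B
Mark C: refs=D null null, marked=B C
Mark D: refs=A, marked=B C D
Mark A: refs=null null A, marked=A B C D
Unmarked (collected): E F

Answer: E F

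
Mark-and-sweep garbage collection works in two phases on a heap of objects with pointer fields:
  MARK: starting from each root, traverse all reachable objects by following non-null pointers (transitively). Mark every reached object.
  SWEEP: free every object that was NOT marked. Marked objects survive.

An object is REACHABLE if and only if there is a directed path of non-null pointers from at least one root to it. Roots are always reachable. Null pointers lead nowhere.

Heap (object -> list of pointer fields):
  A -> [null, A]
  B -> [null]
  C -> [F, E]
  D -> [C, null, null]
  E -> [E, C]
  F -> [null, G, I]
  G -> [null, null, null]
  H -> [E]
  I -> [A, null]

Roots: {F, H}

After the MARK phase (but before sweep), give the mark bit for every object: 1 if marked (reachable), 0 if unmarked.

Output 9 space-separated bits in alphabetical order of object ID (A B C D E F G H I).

Answer: 1 0 1 0 1 1 1 1 1

Derivation:
Roots: F H
Mark F: refs=null G I, marked=F
Mark H: refs=E, marked=F H
Mark G: refs=null null null, marked=F G H
Mark I: refs=A null, marked=F G H I
Mark E: refs=E C, marked=E F G H I
Mark A: refs=null A, marked=A E F G H I
Mark C: refs=F E, marked=A C E F G H I
Unmarked (collected): B D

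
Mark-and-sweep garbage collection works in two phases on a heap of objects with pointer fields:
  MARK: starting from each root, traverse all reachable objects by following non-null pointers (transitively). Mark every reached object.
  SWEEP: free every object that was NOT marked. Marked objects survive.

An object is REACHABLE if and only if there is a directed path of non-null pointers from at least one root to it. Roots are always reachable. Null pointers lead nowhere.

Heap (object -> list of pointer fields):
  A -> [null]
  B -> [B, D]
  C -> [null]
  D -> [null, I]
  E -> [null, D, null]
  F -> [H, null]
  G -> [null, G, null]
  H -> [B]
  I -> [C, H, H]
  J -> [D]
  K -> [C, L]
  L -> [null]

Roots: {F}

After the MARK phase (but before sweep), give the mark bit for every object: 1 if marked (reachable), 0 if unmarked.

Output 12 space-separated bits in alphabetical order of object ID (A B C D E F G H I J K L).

Roots: F
Mark F: refs=H null, marked=F
Mark H: refs=B, marked=F H
Mark B: refs=B D, marked=B F H
Mark D: refs=null I, marked=B D F H
Mark I: refs=C H H, marked=B D F H I
Mark C: refs=null, marked=B C D F H I
Unmarked (collected): A E G J K L

Answer: 0 1 1 1 0 1 0 1 1 0 0 0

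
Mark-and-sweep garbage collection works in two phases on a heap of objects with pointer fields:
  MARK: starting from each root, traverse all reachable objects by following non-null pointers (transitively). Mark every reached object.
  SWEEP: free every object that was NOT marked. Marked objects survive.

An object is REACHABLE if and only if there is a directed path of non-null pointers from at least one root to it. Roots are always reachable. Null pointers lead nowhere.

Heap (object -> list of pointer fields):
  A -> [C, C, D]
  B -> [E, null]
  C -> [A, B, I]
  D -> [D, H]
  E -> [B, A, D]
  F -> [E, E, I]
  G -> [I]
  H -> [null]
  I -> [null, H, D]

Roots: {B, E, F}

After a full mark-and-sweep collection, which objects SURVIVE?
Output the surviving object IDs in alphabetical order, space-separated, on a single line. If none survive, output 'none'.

Roots: B E F
Mark B: refs=E null, marked=B
Mark E: refs=B A D, marked=B E
Mark F: refs=E E I, marked=B E F
Mark A: refs=C C D, marked=A B E F
Mark D: refs=D H, marked=A B D E F
Mark I: refs=null H D, marked=A B D E F I
Mark C: refs=A B I, marked=A B C D E F I
Mark H: refs=null, marked=A B C D E F H I
Unmarked (collected): G

Answer: A B C D E F H I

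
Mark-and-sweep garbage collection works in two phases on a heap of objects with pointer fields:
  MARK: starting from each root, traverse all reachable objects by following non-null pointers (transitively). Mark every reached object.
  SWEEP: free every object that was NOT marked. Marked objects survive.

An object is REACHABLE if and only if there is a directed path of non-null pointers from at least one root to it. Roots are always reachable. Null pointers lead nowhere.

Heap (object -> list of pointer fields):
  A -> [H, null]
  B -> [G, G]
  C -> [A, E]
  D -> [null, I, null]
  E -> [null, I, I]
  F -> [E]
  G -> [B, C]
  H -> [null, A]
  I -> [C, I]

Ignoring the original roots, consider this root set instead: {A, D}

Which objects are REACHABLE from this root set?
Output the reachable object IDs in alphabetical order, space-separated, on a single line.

Answer: A C D E H I

Derivation:
Roots: A D
Mark A: refs=H null, marked=A
Mark D: refs=null I null, marked=A D
Mark H: refs=null A, marked=A D H
Mark I: refs=C I, marked=A D H I
Mark C: refs=A E, marked=A C D H I
Mark E: refs=null I I, marked=A C D E H I
Unmarked (collected): B F G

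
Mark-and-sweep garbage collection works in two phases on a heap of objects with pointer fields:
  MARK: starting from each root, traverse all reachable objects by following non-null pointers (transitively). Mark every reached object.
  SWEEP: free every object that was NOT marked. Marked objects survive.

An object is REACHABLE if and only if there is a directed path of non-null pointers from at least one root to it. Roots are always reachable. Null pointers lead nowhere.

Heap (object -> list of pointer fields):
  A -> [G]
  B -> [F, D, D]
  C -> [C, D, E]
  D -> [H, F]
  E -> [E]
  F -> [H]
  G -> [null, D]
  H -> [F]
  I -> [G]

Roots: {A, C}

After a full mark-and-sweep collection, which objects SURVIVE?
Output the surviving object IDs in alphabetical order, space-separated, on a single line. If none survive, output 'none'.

Roots: A C
Mark A: refs=G, marked=A
Mark C: refs=C D E, marked=A C
Mark G: refs=null D, marked=A C G
Mark D: refs=H F, marked=A C D G
Mark E: refs=E, marked=A C D E G
Mark H: refs=F, marked=A C D E G H
Mark F: refs=H, marked=A C D E F G H
Unmarked (collected): B I

Answer: A C D E F G H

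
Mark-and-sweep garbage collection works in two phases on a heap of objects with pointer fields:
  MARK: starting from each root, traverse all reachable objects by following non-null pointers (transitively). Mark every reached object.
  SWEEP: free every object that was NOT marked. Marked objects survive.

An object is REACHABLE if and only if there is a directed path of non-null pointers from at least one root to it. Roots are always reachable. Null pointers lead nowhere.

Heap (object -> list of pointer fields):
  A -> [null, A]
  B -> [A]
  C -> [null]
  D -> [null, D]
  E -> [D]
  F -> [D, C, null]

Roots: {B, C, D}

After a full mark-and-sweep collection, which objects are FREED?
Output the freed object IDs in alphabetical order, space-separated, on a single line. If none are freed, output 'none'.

Answer: E F

Derivation:
Roots: B C D
Mark B: refs=A, marked=B
Mark C: refs=null, marked=B C
Mark D: refs=null D, marked=B C D
Mark A: refs=null A, marked=A B C D
Unmarked (collected): E F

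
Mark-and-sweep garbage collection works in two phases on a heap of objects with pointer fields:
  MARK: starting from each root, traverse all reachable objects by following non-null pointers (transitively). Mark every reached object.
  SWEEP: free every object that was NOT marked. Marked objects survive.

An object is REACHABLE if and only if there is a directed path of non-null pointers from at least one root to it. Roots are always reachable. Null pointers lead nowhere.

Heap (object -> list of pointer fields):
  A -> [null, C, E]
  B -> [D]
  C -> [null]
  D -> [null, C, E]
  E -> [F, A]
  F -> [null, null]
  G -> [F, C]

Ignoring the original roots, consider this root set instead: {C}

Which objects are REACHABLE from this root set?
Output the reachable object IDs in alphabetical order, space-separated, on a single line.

Roots: C
Mark C: refs=null, marked=C
Unmarked (collected): A B D E F G

Answer: C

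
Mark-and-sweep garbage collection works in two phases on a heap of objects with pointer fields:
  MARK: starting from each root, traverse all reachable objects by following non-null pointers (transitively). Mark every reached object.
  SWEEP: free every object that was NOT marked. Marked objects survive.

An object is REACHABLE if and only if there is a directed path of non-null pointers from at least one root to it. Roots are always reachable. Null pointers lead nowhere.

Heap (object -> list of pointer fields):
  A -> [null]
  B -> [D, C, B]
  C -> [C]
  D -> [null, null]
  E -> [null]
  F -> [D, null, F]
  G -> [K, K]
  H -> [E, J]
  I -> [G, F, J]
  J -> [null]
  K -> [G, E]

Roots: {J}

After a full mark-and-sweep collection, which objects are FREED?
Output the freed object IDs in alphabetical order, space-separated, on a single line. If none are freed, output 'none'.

Answer: A B C D E F G H I K

Derivation:
Roots: J
Mark J: refs=null, marked=J
Unmarked (collected): A B C D E F G H I K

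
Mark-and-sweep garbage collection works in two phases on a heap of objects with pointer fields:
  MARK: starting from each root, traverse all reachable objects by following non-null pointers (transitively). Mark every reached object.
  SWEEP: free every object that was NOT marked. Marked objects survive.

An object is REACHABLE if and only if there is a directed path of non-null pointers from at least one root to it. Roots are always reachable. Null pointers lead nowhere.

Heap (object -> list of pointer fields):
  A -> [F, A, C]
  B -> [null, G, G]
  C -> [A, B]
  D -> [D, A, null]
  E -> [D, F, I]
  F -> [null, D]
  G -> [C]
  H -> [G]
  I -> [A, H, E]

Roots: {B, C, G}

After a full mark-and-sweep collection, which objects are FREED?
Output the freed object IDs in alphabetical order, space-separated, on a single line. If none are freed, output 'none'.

Roots: B C G
Mark B: refs=null G G, marked=B
Mark C: refs=A B, marked=B C
Mark G: refs=C, marked=B C G
Mark A: refs=F A C, marked=A B C G
Mark F: refs=null D, marked=A B C F G
Mark D: refs=D A null, marked=A B C D F G
Unmarked (collected): E H I

Answer: E H I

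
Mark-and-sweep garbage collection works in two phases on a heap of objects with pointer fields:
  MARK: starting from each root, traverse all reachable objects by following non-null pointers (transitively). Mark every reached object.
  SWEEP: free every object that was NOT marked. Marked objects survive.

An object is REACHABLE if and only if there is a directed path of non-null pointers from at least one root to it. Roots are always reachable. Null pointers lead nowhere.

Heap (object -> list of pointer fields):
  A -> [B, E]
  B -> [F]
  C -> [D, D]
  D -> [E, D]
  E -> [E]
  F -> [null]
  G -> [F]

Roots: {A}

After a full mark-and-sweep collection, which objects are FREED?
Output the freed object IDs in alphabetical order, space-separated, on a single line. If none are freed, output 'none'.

Answer: C D G

Derivation:
Roots: A
Mark A: refs=B E, marked=A
Mark B: refs=F, marked=A B
Mark E: refs=E, marked=A B E
Mark F: refs=null, marked=A B E F
Unmarked (collected): C D G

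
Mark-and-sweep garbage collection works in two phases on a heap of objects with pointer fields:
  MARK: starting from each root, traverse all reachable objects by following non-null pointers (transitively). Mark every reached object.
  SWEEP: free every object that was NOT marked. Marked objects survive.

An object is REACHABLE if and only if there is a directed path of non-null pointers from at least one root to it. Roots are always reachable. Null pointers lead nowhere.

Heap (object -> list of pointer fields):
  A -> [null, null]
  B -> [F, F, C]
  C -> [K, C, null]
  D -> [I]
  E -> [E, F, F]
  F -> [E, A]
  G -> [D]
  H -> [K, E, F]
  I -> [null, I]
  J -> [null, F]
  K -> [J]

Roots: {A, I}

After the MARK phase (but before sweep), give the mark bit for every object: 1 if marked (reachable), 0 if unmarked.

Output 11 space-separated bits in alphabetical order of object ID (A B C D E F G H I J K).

Roots: A I
Mark A: refs=null null, marked=A
Mark I: refs=null I, marked=A I
Unmarked (collected): B C D E F G H J K

Answer: 1 0 0 0 0 0 0 0 1 0 0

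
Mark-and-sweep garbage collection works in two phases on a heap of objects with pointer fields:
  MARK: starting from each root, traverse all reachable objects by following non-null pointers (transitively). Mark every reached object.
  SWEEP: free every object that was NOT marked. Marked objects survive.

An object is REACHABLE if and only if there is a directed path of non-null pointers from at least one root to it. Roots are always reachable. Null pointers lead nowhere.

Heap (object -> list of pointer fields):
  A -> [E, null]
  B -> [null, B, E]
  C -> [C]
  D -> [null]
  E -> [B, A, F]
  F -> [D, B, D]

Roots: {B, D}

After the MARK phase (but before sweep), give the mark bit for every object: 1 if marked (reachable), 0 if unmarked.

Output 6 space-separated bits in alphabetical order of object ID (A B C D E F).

Roots: B D
Mark B: refs=null B E, marked=B
Mark D: refs=null, marked=B D
Mark E: refs=B A F, marked=B D E
Mark A: refs=E null, marked=A B D E
Mark F: refs=D B D, marked=A B D E F
Unmarked (collected): C

Answer: 1 1 0 1 1 1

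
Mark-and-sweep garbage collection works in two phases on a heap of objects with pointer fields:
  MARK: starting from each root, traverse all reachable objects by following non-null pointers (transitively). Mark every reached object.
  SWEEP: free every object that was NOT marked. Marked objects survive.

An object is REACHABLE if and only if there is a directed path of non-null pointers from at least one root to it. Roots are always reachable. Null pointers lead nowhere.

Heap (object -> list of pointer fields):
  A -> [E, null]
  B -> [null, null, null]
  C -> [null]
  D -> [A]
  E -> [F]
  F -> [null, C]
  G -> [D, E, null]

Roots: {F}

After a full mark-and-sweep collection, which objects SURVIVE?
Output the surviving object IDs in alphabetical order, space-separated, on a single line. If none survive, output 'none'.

Answer: C F

Derivation:
Roots: F
Mark F: refs=null C, marked=F
Mark C: refs=null, marked=C F
Unmarked (collected): A B D E G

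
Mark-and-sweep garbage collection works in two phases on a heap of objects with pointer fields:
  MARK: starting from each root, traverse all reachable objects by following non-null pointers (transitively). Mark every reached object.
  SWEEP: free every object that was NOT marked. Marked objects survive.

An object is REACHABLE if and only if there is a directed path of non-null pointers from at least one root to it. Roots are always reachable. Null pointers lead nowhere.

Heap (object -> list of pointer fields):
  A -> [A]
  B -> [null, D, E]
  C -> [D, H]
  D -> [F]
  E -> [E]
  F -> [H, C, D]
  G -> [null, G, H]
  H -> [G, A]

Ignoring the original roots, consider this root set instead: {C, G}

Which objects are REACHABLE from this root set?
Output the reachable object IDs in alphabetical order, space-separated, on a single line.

Answer: A C D F G H

Derivation:
Roots: C G
Mark C: refs=D H, marked=C
Mark G: refs=null G H, marked=C G
Mark D: refs=F, marked=C D G
Mark H: refs=G A, marked=C D G H
Mark F: refs=H C D, marked=C D F G H
Mark A: refs=A, marked=A C D F G H
Unmarked (collected): B E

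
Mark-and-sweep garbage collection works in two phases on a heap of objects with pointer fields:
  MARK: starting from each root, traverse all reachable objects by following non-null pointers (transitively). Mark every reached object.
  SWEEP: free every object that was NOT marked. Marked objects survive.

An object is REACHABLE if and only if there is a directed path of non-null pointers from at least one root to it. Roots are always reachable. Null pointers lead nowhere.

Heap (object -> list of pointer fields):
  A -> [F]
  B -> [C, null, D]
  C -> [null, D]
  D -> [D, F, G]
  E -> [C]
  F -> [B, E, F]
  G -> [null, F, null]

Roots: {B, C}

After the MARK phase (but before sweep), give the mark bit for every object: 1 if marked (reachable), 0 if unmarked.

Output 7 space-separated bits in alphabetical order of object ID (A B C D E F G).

Roots: B C
Mark B: refs=C null D, marked=B
Mark C: refs=null D, marked=B C
Mark D: refs=D F G, marked=B C D
Mark F: refs=B E F, marked=B C D F
Mark G: refs=null F null, marked=B C D F G
Mark E: refs=C, marked=B C D E F G
Unmarked (collected): A

Answer: 0 1 1 1 1 1 1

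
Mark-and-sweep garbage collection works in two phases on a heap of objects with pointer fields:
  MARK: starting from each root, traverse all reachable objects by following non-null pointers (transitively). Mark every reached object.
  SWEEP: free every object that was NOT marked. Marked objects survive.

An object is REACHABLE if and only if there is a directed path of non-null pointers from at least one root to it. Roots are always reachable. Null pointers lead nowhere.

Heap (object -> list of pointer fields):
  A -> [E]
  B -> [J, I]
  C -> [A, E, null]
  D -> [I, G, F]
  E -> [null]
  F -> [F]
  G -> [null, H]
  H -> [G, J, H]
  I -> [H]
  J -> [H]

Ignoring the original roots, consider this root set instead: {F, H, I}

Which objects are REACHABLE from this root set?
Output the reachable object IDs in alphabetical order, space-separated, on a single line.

Roots: F H I
Mark F: refs=F, marked=F
Mark H: refs=G J H, marked=F H
Mark I: refs=H, marked=F H I
Mark G: refs=null H, marked=F G H I
Mark J: refs=H, marked=F G H I J
Unmarked (collected): A B C D E

Answer: F G H I J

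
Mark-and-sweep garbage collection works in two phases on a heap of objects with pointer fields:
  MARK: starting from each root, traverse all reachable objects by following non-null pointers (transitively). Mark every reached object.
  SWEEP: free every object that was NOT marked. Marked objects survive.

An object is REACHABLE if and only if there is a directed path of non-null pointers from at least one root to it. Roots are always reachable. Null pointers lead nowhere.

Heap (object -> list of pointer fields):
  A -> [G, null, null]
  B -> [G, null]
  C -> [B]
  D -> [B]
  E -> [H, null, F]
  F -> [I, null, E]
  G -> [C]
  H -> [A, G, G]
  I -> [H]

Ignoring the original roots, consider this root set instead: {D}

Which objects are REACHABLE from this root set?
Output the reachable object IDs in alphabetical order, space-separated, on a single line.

Answer: B C D G

Derivation:
Roots: D
Mark D: refs=B, marked=D
Mark B: refs=G null, marked=B D
Mark G: refs=C, marked=B D G
Mark C: refs=B, marked=B C D G
Unmarked (collected): A E F H I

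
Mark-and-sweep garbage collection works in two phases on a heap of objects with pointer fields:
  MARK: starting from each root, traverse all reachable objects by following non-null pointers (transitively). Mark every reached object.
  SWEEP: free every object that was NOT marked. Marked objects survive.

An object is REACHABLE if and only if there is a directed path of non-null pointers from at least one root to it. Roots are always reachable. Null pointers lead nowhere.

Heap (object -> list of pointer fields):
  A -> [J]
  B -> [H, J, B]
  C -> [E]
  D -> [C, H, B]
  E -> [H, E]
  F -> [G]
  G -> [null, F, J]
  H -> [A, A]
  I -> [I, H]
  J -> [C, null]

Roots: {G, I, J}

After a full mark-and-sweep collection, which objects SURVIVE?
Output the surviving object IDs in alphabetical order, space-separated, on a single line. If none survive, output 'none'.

Answer: A C E F G H I J

Derivation:
Roots: G I J
Mark G: refs=null F J, marked=G
Mark I: refs=I H, marked=G I
Mark J: refs=C null, marked=G I J
Mark F: refs=G, marked=F G I J
Mark H: refs=A A, marked=F G H I J
Mark C: refs=E, marked=C F G H I J
Mark A: refs=J, marked=A C F G H I J
Mark E: refs=H E, marked=A C E F G H I J
Unmarked (collected): B D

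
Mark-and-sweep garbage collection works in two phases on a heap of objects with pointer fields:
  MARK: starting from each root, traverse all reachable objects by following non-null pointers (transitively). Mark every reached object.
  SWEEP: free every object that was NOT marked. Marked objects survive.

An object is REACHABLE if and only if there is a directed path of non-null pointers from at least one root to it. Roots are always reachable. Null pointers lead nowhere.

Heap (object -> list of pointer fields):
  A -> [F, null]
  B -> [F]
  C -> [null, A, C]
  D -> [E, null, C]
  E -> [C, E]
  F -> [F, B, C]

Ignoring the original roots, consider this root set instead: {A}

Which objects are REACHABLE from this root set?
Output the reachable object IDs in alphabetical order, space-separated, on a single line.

Roots: A
Mark A: refs=F null, marked=A
Mark F: refs=F B C, marked=A F
Mark B: refs=F, marked=A B F
Mark C: refs=null A C, marked=A B C F
Unmarked (collected): D E

Answer: A B C F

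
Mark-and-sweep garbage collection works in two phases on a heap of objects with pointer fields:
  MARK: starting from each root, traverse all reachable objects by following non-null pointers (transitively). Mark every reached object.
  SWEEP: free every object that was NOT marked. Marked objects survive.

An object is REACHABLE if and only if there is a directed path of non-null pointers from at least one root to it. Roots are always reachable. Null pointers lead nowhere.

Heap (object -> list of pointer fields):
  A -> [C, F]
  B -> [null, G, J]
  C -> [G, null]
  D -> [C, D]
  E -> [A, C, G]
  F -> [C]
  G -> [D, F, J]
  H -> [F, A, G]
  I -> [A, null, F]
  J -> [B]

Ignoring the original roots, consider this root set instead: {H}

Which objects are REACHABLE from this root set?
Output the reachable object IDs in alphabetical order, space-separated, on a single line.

Roots: H
Mark H: refs=F A G, marked=H
Mark F: refs=C, marked=F H
Mark A: refs=C F, marked=A F H
Mark G: refs=D F J, marked=A F G H
Mark C: refs=G null, marked=A C F G H
Mark D: refs=C D, marked=A C D F G H
Mark J: refs=B, marked=A C D F G H J
Mark B: refs=null G J, marked=A B C D F G H J
Unmarked (collected): E I

Answer: A B C D F G H J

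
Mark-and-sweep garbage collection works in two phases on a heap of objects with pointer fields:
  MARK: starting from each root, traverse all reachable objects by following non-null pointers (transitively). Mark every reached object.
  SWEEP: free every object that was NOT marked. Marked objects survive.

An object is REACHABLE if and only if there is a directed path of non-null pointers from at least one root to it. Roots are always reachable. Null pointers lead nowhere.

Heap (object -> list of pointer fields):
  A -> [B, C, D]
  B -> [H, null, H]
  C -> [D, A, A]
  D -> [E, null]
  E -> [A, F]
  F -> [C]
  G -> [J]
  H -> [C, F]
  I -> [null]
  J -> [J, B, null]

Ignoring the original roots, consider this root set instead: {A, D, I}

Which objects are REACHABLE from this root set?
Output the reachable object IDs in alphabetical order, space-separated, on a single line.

Answer: A B C D E F H I

Derivation:
Roots: A D I
Mark A: refs=B C D, marked=A
Mark D: refs=E null, marked=A D
Mark I: refs=null, marked=A D I
Mark B: refs=H null H, marked=A B D I
Mark C: refs=D A A, marked=A B C D I
Mark E: refs=A F, marked=A B C D E I
Mark H: refs=C F, marked=A B C D E H I
Mark F: refs=C, marked=A B C D E F H I
Unmarked (collected): G J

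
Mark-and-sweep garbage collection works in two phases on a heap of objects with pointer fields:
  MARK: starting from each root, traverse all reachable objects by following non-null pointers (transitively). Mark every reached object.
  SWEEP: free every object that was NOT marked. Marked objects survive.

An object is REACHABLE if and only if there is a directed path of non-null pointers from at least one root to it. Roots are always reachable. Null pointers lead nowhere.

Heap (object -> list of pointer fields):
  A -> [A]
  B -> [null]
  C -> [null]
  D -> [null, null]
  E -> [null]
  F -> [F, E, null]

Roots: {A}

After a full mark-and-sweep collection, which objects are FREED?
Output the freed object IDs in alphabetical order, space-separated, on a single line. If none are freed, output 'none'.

Answer: B C D E F

Derivation:
Roots: A
Mark A: refs=A, marked=A
Unmarked (collected): B C D E F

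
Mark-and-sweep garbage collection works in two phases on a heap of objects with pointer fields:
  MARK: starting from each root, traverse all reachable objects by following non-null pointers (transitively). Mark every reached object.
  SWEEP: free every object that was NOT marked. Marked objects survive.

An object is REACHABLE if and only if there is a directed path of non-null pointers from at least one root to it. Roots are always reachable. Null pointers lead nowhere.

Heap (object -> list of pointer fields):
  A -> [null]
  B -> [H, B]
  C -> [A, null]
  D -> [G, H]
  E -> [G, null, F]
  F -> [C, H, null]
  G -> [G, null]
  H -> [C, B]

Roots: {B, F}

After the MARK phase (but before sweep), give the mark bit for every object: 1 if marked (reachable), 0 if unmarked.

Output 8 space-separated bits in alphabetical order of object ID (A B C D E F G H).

Roots: B F
Mark B: refs=H B, marked=B
Mark F: refs=C H null, marked=B F
Mark H: refs=C B, marked=B F H
Mark C: refs=A null, marked=B C F H
Mark A: refs=null, marked=A B C F H
Unmarked (collected): D E G

Answer: 1 1 1 0 0 1 0 1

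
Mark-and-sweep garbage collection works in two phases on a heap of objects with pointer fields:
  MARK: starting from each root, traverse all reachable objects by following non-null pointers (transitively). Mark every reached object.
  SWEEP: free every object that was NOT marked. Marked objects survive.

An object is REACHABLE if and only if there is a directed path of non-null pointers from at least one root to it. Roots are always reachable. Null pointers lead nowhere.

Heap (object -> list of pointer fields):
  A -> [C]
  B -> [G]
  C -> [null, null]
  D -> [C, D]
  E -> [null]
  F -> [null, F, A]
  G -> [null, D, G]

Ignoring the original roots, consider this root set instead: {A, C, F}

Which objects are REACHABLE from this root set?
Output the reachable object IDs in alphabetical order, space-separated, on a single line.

Answer: A C F

Derivation:
Roots: A C F
Mark A: refs=C, marked=A
Mark C: refs=null null, marked=A C
Mark F: refs=null F A, marked=A C F
Unmarked (collected): B D E G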